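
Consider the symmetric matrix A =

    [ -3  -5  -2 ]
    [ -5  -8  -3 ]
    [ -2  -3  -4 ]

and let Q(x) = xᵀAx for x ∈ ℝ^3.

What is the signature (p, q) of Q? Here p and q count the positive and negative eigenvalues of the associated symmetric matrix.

(1, 2)

Symmetric row and column elimination reduces A to a congruent diagonal form with pivots -3, 1/3, -3.
So there are 1 positive, 2 negative pivots.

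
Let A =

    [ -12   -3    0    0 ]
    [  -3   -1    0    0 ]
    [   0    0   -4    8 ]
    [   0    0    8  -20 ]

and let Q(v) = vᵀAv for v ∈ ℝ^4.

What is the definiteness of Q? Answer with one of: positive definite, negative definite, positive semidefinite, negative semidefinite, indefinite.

negative definite

An LDLᵀ factorisation of A has diagonal entries -12, -1/4, -4, -4.
So there are 4 negative pivots.
Hence Q is negative definite.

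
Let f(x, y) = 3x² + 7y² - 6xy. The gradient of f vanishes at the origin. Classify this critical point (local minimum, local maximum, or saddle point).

The Hessian at the origin is H = [[6, -6], [-6, 14]].
det H = 6·14 − (-6)² = 48 > 0 and H[1,1] = 6 > 0, so H is positive definite.
Therefore the origin is a local minimum.

local minimum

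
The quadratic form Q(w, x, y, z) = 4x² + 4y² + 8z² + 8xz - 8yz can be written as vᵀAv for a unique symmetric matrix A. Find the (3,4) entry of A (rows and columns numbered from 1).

-4

The coefficient of y·z in Q is -8. For a symmetric A this equals A[3,4] + A[4,3] = 2·A[3,4].
So A[3,4] = -8/2 = -4.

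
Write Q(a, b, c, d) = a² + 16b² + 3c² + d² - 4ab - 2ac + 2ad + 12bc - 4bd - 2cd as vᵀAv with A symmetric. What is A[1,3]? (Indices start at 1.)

-1

The coefficient of a·c in Q is -2. For a symmetric A this equals A[1,3] + A[3,1] = 2·A[1,3].
So A[1,3] = -2/2 = -1.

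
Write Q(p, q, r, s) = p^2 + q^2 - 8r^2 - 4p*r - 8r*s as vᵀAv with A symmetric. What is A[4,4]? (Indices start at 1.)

The coefficient of s^2 in Q is 0, and that is exactly A[4,4].

0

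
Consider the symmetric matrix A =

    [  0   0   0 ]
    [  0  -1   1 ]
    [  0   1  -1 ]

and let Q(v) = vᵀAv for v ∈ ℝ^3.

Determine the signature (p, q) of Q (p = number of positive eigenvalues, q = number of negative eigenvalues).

(0, 1)

Row-reducing A symmetrically gives the diagonal entries 0, -1, 0.
Counting signs: 1 negative, 2 zero.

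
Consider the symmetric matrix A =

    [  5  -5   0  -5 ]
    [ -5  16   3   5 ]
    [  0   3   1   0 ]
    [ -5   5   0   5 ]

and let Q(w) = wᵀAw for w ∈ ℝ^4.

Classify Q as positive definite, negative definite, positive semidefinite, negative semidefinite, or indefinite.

Row-reducing A symmetrically gives the diagonal entries 5, 11, 2/11, 0.
That gives 3 positive, 1 zero pivots.
Hence Q is positive semidefinite.

positive semidefinite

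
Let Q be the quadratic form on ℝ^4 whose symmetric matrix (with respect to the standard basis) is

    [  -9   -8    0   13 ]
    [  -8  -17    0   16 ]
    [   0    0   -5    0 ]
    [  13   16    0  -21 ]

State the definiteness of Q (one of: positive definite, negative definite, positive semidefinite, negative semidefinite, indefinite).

negative definite

Leading principal minors: Δ_1 = -9, Δ_2 = 89, Δ_3 = -445, Δ_4 = 100.
The signs alternate starting with Δ_1 < 0, so by Sylvester's criterion Q is negative definite.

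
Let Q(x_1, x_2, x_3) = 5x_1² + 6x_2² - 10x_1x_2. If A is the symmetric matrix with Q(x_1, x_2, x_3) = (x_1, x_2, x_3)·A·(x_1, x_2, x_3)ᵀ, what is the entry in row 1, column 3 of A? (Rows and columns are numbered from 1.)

The coefficient of x_1·x_3 in Q is 0. For a symmetric A this equals A[1,3] + A[3,1] = 2·A[1,3].
So A[1,3] = 0/2 = 0.

0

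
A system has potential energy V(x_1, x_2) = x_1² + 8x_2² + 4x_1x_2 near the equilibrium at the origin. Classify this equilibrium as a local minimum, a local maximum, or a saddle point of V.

The Hessian at the origin is H = [[2, 4], [4, 16]].
det H = 2·16 − (4)² = 16 > 0 and H[1,1] = 2 > 0, so H is positive definite.
Therefore the origin is a local minimum.

local minimum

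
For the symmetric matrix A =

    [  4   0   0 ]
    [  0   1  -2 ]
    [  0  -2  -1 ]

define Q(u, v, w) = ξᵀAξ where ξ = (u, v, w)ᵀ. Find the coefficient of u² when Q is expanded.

The coefficient of u² is the diagonal entry A[1,1] = 4.

4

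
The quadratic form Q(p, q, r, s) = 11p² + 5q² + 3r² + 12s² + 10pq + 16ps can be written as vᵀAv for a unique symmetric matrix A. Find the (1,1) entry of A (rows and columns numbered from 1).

11

The coefficient of p² in Q is 11, and that is exactly A[1,1].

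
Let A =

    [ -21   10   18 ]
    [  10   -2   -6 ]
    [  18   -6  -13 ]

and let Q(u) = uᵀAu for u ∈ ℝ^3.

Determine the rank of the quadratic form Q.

An LDLᵀ factorisation of A has diagonal entries -21, 58/21, 1/29.
So there are 2 positive, 1 negative pivots.
The rank is the number of nonzero pivots: 3.

3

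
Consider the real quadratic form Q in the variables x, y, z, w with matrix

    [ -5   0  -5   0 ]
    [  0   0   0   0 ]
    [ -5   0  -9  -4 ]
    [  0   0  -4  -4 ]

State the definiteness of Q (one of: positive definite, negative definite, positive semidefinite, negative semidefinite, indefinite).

negative semidefinite

Applying the same elementary operations to the rows and columns of A produces a congruent diagonal matrix with entries -5, 0, -4, 0.
Counting signs: 2 negative, 2 zero.
Hence Q is negative semidefinite.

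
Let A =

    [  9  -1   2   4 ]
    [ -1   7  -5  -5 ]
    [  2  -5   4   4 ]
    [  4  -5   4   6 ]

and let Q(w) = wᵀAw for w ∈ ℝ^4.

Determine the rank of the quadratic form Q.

An LDLᵀ factorisation of A has diagonal entries 9, 62/9, 15/62, 6/5.
That gives 4 positive pivots.
The rank is the number of nonzero pivots: 4.

4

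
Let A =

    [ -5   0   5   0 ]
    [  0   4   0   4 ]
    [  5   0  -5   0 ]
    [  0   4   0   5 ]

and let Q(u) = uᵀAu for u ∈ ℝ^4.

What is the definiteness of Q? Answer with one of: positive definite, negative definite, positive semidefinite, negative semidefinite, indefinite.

indefinite

Symmetric row and column elimination reduces A to a congruent diagonal form with pivots -5, 4, 0, 1.
So there are 2 positive, 1 negative, 1 zero pivots.
Hence Q is indefinite.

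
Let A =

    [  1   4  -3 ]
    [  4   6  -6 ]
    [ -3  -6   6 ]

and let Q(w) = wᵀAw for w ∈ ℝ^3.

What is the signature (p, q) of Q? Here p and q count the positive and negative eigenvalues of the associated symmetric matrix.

(2, 1)

Applying the same elementary operations to the rows and columns of A produces a congruent diagonal matrix with entries 1, -10, 3/5.
So there are 2 positive, 1 negative pivots.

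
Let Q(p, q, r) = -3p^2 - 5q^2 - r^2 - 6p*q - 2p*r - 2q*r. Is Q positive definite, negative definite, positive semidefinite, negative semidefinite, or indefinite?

The symmetric matrix is A = [[-3, -3, -1], [-3, -5, -1], [-1, -1, -1]].
Row-reducing A symmetrically gives the diagonal entries -3, -2, -2/3.
Counting signs: 3 negative.
Hence Q is negative definite.

negative definite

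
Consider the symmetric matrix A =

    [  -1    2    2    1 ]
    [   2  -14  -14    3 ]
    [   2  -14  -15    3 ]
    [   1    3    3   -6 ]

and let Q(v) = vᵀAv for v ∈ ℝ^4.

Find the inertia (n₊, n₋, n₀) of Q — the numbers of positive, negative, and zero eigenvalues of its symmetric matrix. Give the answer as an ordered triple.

(0, 4, 0)

Congruent diagonalization of A (simultaneous row and column reduction) yields pivots -1, -10, -1, -5/2.
Counting signs: 4 negative.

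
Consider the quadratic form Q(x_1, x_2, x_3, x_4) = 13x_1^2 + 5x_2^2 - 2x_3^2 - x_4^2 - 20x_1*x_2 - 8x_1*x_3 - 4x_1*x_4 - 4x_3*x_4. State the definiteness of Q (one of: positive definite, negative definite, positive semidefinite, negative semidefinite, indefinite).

indefinite

Write A = [[13, -10, -4, -2], [-10, 5, 0, 0], [-4, 0, -2, -2], [-2, 0, -2, -1]].
Symmetric row and column elimination reduces A to a congruent diagonal form with pivots 13, -35/13, 2/7, -3.
Counting signs: 2 positive, 2 negative.
Hence Q is indefinite.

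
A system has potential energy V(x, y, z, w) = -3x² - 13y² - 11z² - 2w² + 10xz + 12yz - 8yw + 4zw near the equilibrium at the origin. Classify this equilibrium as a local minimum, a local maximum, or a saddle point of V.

saddle point

The Hessian at the origin is H = [[-6, 0, 10, 0], [0, -26, 12, -8], [10, 12, -22, 4], [0, -8, 4, -4]].
Row-reducing H symmetrically gives the diagonal entries -6, -26, 8/39, -2.
Counting signs: 1 positive, 3 negative.
H is indefinite, so the origin is a saddle point.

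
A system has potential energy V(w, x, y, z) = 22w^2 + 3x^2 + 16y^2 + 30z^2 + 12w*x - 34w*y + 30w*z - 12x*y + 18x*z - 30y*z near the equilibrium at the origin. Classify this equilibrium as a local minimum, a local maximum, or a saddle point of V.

The Hessian at the origin is H = [[44, 12, -34, 30], [12, 6, -12, 18], [-34, -12, 32, -30], [30, 18, -30, 60]].
Applying the same elementary operations to the rows and columns of H produces a congruent diagonal matrix with entries 44, 30/11, 3, 6/5.
Counting signs: 4 positive.
H is positive definite, so the origin is a strict local minimum.

local minimum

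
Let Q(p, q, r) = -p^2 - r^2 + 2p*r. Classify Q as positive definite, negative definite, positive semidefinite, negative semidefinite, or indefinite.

The associated matrix is A = [[-1, 0, 1], [0, 0, 0], [1, 0, -1]].
Symmetric row and column elimination reduces A to a congruent diagonal form with pivots -1, 0, 0.
So there are 1 negative, 2 zero pivots.
Hence Q is negative semidefinite.

negative semidefinite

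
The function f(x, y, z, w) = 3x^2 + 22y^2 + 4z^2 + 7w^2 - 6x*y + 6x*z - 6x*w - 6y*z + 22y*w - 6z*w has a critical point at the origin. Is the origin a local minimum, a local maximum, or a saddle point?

The Hessian at the origin is H = [[6, -6, 6, -6], [-6, 44, -6, 22], [6, -6, 8, -6], [-6, 22, -6, 14]].
Congruent diagonalization of H (simultaneous row and column reduction) yields pivots 6, 38, 2, 24/19.
That gives 4 positive pivots.
H is positive definite, so the origin is a strict local minimum.

local minimum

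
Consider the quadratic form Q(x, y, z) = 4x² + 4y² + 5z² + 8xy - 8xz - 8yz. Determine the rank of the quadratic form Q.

2

The symmetric matrix is A = [[4, 4, -4], [4, 4, -4], [-4, -4, 5]].
Symmetric row and column elimination reduces A to a congruent diagonal form with pivots 4, 0, 1.
Counting signs: 2 positive, 1 zero.
The rank is the number of nonzero pivots: 2.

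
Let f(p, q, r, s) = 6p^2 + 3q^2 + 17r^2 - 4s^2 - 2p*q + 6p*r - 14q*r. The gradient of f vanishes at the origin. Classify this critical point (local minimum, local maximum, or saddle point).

The Hessian at the origin is H = [[12, -2, 6, 0], [-2, 6, -14, 0], [6, -14, 34, 0], [0, 0, 0, -8]].
Symmetric row and column elimination reduces H to a congruent diagonal form with pivots 12, 17/3, 20/17, -8.
Counting signs: 3 positive, 1 negative.
H is indefinite, so the origin is a saddle point.

saddle point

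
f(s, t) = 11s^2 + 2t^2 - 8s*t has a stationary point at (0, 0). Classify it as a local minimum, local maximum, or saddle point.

local minimum

The Hessian at the origin is H = [[22, -8], [-8, 4]].
det H = 22·4 − (-8)² = 24 > 0 and H[1,1] = 22 > 0, so H is positive definite.
Therefore the origin is a local minimum.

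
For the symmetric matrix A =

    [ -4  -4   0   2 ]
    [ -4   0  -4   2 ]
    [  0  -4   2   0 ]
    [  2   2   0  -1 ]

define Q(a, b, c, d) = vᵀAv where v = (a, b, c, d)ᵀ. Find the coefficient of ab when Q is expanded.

-8

The coefficient of ab is A[1,2] + A[2,1] = 2·(-4) = -8.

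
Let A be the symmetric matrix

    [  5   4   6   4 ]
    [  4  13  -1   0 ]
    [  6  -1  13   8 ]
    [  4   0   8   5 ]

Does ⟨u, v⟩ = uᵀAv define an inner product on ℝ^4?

yes

Leading principal minors: Δ_1 = 5, Δ_2 = 49, Δ_3 = 116, Δ_4 = 4.
All leading principal minors are positive, so by Sylvester's criterion Q is positive definite.
⟨·,·⟩ is an inner product exactly when A is positive definite.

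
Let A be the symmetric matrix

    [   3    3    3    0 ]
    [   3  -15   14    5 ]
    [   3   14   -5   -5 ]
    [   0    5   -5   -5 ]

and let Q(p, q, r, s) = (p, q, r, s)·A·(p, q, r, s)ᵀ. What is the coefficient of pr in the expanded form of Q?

6

The coefficient of pr is A[1,3] + A[3,1] = 2·3 = 6.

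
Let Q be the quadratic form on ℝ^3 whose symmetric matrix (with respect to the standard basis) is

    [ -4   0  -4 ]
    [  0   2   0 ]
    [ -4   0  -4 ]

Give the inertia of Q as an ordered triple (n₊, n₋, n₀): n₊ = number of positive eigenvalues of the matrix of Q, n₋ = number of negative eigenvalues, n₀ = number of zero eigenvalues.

(1, 1, 1)

Symmetric row and column elimination reduces A to a congruent diagonal form with pivots -4, 2, 0.
That gives 1 positive, 1 negative, 1 zero pivots.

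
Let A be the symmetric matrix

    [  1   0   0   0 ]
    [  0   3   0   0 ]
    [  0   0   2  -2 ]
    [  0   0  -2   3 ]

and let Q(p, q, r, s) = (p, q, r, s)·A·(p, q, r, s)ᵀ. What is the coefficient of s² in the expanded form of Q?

The coefficient of s² is the diagonal entry A[4,4] = 3.

3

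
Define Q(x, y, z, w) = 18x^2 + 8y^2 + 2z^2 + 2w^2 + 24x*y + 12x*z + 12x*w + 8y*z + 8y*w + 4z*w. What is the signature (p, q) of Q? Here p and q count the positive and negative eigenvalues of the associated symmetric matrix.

(1, 0)

Write A = [[18, 12, 6, 6], [12, 8, 4, 4], [6, 4, 2, 2], [6, 4, 2, 2]].
Symmetric row and column elimination reduces A to a congruent diagonal form with pivots 18, 0, 0, 0.
That gives 1 positive, 3 zero pivots.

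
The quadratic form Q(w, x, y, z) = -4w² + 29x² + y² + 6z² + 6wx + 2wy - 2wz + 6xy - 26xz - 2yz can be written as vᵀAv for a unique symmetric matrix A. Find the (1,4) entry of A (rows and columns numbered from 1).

The coefficient of w·z in Q is -2. For a symmetric A this equals A[1,4] + A[4,1] = 2·A[1,4].
So A[1,4] = -2/2 = -1.

-1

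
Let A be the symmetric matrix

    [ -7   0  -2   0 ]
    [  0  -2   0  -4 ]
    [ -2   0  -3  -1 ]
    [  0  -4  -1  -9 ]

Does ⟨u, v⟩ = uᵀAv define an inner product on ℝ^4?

Applying the same elementary operations to the rows and columns of A produces a congruent diagonal matrix with entries -7, -2, -17/7, -10/17.
So there are 4 negative pivots.
Hence Q is negative definite.
⟨·,·⟩ is an inner product exactly when A is positive definite.

no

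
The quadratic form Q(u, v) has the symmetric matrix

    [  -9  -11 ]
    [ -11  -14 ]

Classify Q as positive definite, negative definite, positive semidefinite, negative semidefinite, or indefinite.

For the 2×2 matrix [[-9, -11], [-11, -14]]: det = -9·-14 − (-11)² = 5, trace = -23.
det > 0 so both eigenvalues share the sign of the trace; trace = -23 < 0 ⇒ both negative.

negative definite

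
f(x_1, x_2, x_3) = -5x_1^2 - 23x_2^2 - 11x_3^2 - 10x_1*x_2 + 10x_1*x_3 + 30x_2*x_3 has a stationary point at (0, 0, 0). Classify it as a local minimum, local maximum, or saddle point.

local maximum

The Hessian at the origin is H = [[-10, -10, 10], [-10, -46, 30], [10, 30, -22]].
Symmetric row and column elimination reduces H to a congruent diagonal form with pivots -10, -36, -8/9.
That gives 3 negative pivots.
H is negative definite, so the origin is a strict local maximum.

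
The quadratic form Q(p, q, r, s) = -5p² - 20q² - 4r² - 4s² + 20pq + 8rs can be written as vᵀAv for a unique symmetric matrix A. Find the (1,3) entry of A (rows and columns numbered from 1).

0

The coefficient of p·r in Q is 0. For a symmetric A this equals A[1,3] + A[3,1] = 2·A[1,3].
So A[1,3] = 0/2 = 0.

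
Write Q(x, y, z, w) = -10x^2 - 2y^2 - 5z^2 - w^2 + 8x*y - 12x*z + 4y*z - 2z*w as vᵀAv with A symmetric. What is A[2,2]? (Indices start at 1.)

The coefficient of y^2 in Q is -2, and that is exactly A[2,2].

-2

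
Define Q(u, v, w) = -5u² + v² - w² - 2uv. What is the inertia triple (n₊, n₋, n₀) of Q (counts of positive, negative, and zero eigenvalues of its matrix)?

The symmetric matrix is A = [[-5, -1, 0], [-1, 1, 0], [0, 0, -1]].
Congruent diagonalization of A (simultaneous row and column reduction) yields pivots -5, 6/5, -1.
Counting signs: 1 positive, 2 negative.

(1, 2, 0)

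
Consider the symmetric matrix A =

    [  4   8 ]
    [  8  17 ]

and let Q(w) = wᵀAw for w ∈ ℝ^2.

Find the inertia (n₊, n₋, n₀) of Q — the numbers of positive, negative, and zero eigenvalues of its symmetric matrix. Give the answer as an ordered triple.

Congruent diagonalization of A (simultaneous row and column reduction) yields pivots 4, 1.
So there are 2 positive pivots.

(2, 0, 0)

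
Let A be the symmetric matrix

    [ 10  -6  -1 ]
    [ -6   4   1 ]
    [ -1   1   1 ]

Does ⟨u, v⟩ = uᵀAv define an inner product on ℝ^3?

yes

Applying the same elementary operations to the rows and columns of A produces a congruent diagonal matrix with entries 10, 2/5, 1/2.
That gives 3 positive pivots.
Hence Q is positive definite.
⟨·,·⟩ is an inner product exactly when A is positive definite.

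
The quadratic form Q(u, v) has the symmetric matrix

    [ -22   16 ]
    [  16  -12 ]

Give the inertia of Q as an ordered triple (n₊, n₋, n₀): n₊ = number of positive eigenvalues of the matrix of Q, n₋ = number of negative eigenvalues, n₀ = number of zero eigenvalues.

(0, 2, 0)

Applying the same elementary operations to the rows and columns of A produces a congruent diagonal matrix with entries -22, -4/11.
That gives 2 negative pivots.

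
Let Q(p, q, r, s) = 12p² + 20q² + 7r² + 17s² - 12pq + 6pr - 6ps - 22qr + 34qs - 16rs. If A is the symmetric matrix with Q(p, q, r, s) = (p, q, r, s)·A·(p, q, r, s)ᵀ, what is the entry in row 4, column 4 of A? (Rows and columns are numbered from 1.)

17

The coefficient of s² in Q is 17, and that is exactly A[4,4].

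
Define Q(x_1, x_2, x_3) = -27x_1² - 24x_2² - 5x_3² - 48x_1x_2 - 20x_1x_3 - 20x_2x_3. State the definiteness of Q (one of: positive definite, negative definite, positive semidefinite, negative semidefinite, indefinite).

The symmetric matrix of Q is A = [[-27, -24, -10], [-24, -24, -10], [-10, -10, -5]].
Leading principal minors: Δ_1 = -27, Δ_2 = 72, Δ_3 = -60.
The signs alternate starting with Δ_1 < 0, so by Sylvester's criterion Q is negative definite.

negative definite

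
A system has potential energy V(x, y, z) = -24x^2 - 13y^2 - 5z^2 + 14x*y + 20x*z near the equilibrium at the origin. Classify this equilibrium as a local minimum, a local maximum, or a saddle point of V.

local maximum

The Hessian at the origin is H = [[-48, 14, 20], [14, -26, 0], [20, 0, -10]].
Row-reducing H symmetrically gives the diagonal entries -48, -263/12, -30/263.
That gives 3 negative pivots.
H is negative definite, so the origin is a strict local maximum.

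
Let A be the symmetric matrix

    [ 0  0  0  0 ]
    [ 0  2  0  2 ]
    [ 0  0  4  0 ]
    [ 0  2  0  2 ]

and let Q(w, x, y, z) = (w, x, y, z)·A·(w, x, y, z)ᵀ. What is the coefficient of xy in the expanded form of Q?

0

The coefficient of xy is A[2,3] + A[3,2] = 2·0 = 0.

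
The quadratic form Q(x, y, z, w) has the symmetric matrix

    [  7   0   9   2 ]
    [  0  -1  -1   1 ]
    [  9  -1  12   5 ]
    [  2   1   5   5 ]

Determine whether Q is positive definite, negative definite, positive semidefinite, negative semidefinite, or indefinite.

indefinite

Symmetric row and column elimination reduces A to a congruent diagonal form with pivots 7, -1, 10/7, 4.
That gives 3 positive, 1 negative pivots.
Hence Q is indefinite.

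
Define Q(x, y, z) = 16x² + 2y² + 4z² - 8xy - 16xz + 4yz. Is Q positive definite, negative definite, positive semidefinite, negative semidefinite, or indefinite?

positive semidefinite

Write A = [[16, -4, -8], [-4, 2, 2], [-8, 2, 4]].
Symmetric row and column elimination reduces A to a congruent diagonal form with pivots 16, 1, 0.
Counting signs: 2 positive, 1 zero.
Hence Q is positive semidefinite.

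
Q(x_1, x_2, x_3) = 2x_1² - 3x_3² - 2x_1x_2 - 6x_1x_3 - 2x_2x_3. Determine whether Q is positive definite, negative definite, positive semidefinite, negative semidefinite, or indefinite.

The symmetric matrix is A = [[2, -1, -3], [-1, 0, -1], [-3, -1, -3]].
An LDLᵀ factorisation of A has diagonal entries 2, -1/2, 5.
That gives 2 positive, 1 negative pivots.
Hence Q is indefinite.

indefinite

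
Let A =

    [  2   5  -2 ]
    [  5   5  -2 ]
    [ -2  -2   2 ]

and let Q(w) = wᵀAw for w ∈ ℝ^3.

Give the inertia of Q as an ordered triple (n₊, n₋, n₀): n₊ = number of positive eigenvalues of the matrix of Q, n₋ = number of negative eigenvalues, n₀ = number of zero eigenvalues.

Congruent diagonalization of A (simultaneous row and column reduction) yields pivots 2, -15/2, 6/5.
Counting signs: 2 positive, 1 negative.

(2, 1, 0)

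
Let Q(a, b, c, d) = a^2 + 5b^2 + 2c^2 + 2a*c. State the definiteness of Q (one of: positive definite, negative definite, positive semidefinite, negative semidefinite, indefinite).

Write A = [[1, 0, 1, 0], [0, 5, 0, 0], [1, 0, 2, 0], [0, 0, 0, 0]].
Applying the same elementary operations to the rows and columns of A produces a congruent diagonal matrix with entries 1, 5, 1, 0.
So there are 3 positive, 1 zero pivots.
Hence Q is positive semidefinite.

positive semidefinite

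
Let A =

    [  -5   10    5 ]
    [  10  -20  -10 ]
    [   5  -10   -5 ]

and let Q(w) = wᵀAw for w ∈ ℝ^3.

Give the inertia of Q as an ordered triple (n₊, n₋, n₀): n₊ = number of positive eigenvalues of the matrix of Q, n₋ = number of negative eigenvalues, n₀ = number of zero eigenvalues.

Congruent diagonalization of A (simultaneous row and column reduction) yields pivots -5, 0, 0.
Counting signs: 1 negative, 2 zero.

(0, 1, 2)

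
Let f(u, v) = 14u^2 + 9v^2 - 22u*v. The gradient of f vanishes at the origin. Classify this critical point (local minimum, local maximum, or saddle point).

The Hessian at the origin is H = [[28, -22], [-22, 18]].
det H = 28·18 − (-22)² = 20 > 0 and H[1,1] = 28 > 0, so H is positive definite.
Therefore the origin is a local minimum.

local minimum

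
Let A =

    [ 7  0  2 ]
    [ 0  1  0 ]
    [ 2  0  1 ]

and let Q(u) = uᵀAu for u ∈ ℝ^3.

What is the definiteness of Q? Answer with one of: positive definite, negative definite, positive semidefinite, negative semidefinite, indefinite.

positive definite

An LDLᵀ factorisation of A has diagonal entries 7, 1, 3/7.
Counting signs: 3 positive.
Hence Q is positive definite.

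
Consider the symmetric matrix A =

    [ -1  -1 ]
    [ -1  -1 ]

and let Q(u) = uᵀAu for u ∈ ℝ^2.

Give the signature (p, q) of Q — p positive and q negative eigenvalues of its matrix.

(0, 1)

Applying the same elementary operations to the rows and columns of A produces a congruent diagonal matrix with entries -1, 0.
That gives 1 negative, 1 zero pivots.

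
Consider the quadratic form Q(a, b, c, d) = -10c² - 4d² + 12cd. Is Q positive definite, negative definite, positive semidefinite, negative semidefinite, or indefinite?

Write A = [[0, 0, 0, 0], [0, 0, 0, 0], [0, 0, -10, 6], [0, 0, 6, -4]].
Symmetric row and column elimination reduces A to a congruent diagonal form with pivots 0, 0, -10, -2/5.
Counting signs: 2 negative, 2 zero.
Hence Q is negative semidefinite.

negative semidefinite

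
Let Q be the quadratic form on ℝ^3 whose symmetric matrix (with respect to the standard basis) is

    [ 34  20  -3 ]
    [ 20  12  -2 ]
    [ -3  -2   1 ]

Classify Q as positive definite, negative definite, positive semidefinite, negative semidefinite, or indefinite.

positive definite

Leading principal minors: Δ_1 = 34, Δ_2 = 8, Δ_3 = 4.
All leading principal minors are positive, so by Sylvester's criterion Q is positive definite.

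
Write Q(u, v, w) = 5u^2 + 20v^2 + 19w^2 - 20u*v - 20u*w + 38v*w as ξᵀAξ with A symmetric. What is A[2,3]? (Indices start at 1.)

19

The coefficient of v·w in Q is 38. For a symmetric A this equals A[2,3] + A[3,2] = 2·A[2,3].
So A[2,3] = 38/2 = 19.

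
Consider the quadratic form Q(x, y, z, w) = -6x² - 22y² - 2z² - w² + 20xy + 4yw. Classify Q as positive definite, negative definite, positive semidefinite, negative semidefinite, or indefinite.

negative definite

The symmetric matrix of Q is A = [[-6, 10, 0, 0], [10, -22, 0, 2], [0, 0, -2, 0], [0, 2, 0, -1]].
Leading principal minors: Δ_1 = -6, Δ_2 = 32, Δ_3 = -64, Δ_4 = 16.
The signs alternate starting with Δ_1 < 0, so by Sylvester's criterion Q is negative definite.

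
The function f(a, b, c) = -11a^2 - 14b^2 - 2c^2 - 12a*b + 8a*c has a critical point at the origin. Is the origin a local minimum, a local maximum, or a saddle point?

The Hessian at the origin is H = [[-22, -12, 8], [-12, -28, 0], [8, 0, -4]].
Congruent diagonalization of H (simultaneous row and column reduction) yields pivots -22, -236/11, -12/59.
Counting signs: 3 negative.
H is negative definite, so the origin is a strict local maximum.

local maximum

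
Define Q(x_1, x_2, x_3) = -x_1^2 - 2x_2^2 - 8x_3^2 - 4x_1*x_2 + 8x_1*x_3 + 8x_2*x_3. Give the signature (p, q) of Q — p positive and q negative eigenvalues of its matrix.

(1, 1)

Write A = [[-1, -2, 4], [-2, -2, 4], [4, 4, -8]].
Symmetric row and column elimination reduces A to a congruent diagonal form with pivots -1, 2, 0.
That gives 1 positive, 1 negative, 1 zero pivots.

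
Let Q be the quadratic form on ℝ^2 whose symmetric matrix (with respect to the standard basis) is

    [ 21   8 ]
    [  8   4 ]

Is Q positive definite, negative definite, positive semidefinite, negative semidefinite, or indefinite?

Row-reducing A symmetrically gives the diagonal entries 21, 20/21.
That gives 2 positive pivots.
Hence Q is positive definite.

positive definite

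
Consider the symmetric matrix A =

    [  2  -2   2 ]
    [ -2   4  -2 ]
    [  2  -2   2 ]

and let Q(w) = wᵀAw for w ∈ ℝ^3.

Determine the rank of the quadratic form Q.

Congruent diagonalization of A (simultaneous row and column reduction) yields pivots 2, 2, 0.
So there are 2 positive, 1 zero pivots.
The rank is the number of nonzero pivots: 2.

2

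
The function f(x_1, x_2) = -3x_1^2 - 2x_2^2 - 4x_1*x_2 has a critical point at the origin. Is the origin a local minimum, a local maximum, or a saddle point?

local maximum

The Hessian at the origin is H = [[-6, -4], [-4, -4]].
det H = -6·-4 − (-4)² = 8 > 0 and H[1,1] = -6 < 0, so H is negative definite.
Therefore the origin is a local maximum.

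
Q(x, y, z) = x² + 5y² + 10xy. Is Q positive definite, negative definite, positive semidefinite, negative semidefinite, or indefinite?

The associated matrix is A = [[1, 5, 0], [5, 5, 0], [0, 0, 0]].
Symmetric row and column elimination reduces A to a congruent diagonal form with pivots 1, -20, 0.
That gives 1 positive, 1 negative, 1 zero pivots.
Hence Q is indefinite.

indefinite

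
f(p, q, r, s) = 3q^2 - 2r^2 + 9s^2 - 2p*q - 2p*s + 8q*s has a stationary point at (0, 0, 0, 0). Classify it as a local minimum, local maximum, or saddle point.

saddle point

The Hessian at the origin is H = [[0, -2, 0, -2], [-2, 6, 0, 8], [0, 0, -4, 0], [-2, 8, 0, 18]].
H is indefinite, so the origin is a saddle point.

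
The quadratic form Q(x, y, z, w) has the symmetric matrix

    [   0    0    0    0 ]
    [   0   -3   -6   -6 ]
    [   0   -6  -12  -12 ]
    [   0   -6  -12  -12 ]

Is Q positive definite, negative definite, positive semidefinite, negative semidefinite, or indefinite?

negative semidefinite

Congruent diagonalization of A (simultaneous row and column reduction) yields pivots 0, -3, 0, 0.
So there are 1 negative, 3 zero pivots.
Hence Q is negative semidefinite.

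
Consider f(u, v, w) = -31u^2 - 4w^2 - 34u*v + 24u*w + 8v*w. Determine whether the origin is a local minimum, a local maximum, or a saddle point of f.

The Hessian at the origin is H = [[-62, -34, 24], [-34, 0, 8], [24, 8, -8]].
Row-reducing H symmetrically gives the diagonal entries -62, 578/31, -40/289.
So there are 1 positive, 2 negative pivots.
H is indefinite, so the origin is a saddle point.

saddle point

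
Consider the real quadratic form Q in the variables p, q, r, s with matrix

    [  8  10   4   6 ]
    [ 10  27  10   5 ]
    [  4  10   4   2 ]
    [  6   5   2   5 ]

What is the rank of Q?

3

Symmetric row and column elimination reduces A to a congruent diagonal form with pivots 8, 29/2, 8/29, 0.
So there are 3 positive, 1 zero pivots.
The rank is the number of nonzero pivots: 3.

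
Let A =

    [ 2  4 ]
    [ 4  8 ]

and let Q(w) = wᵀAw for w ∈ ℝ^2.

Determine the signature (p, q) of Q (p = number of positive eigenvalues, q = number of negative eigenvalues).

(1, 0)

Congruent diagonalization of A (simultaneous row and column reduction) yields pivots 2, 0.
So there are 1 positive, 1 zero pivots.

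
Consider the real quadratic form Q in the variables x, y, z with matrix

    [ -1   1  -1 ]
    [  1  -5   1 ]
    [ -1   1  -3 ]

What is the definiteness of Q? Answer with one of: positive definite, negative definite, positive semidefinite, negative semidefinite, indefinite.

negative definite

An LDLᵀ factorisation of A has diagonal entries -1, -4, -2.
So there are 3 negative pivots.
Hence Q is negative definite.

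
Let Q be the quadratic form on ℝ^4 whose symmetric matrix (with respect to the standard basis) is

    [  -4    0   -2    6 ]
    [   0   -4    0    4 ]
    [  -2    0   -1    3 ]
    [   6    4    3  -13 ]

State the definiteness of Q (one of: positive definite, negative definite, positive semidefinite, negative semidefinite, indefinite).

Symmetric row and column elimination reduces A to a congruent diagonal form with pivots -4, -4, 0, 0.
So there are 2 negative, 2 zero pivots.
Hence Q is negative semidefinite.

negative semidefinite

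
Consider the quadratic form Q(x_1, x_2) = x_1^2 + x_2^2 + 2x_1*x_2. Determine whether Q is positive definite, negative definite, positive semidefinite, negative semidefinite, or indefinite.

Write A = [[1, 1], [1, 1]].
Applying the same elementary operations to the rows and columns of A produces a congruent diagonal matrix with entries 1, 0.
So there are 1 positive, 1 zero pivots.
Hence Q is positive semidefinite.

positive semidefinite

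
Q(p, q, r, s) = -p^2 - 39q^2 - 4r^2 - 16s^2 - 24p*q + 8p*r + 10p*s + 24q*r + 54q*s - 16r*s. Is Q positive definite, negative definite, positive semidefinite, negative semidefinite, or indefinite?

indefinite

Write A = [[-1, -12, 4, 5], [-12, -39, 12, 27], [4, 12, -4, -8], [5, 27, -8, -16]].
Row-reducing A symmetrically gives the diagonal entries -1, 105, -12/35, 0.
Counting signs: 1 positive, 2 negative, 1 zero.
Hence Q is indefinite.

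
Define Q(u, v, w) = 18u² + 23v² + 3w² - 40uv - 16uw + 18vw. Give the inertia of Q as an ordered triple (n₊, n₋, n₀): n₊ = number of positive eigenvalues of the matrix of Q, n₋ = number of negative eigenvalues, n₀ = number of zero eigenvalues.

(2, 1, 0)

The associated matrix is A = [[18, -20, -8], [-20, 23, 9], [-8, 9, 3]].
Congruent diagonalization of A (simultaneous row and column reduction) yields pivots 18, 7/9, -4/7.
So there are 2 positive, 1 negative pivots.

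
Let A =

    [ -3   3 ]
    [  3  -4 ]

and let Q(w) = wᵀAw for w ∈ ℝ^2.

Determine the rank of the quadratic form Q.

Congruent diagonalization of A (simultaneous row and column reduction) yields pivots -3, -1.
That gives 2 negative pivots.
The rank is the number of nonzero pivots: 2.

2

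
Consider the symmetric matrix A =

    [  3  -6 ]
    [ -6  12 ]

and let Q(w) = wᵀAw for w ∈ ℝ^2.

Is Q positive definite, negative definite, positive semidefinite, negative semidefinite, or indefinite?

positive semidefinite

Congruent diagonalization of A (simultaneous row and column reduction) yields pivots 3, 0.
That gives 1 positive, 1 zero pivots.
Hence Q is positive semidefinite.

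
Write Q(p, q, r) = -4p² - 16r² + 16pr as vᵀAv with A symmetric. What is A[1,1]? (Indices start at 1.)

-4

The coefficient of p² in Q is -4, and that is exactly A[1,1].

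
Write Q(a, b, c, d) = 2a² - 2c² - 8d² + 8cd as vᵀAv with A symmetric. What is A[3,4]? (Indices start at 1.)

4

The coefficient of c·d in Q is 8. For a symmetric A this equals A[3,4] + A[4,3] = 2·A[3,4].
So A[3,4] = 8/2 = 4.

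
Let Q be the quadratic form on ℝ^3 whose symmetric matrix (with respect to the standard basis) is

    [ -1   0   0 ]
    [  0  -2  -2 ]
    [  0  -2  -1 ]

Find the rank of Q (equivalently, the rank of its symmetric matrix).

Row-reducing A symmetrically gives the diagonal entries -1, -2, 1.
That gives 1 positive, 2 negative pivots.
The rank is the number of nonzero pivots: 3.

3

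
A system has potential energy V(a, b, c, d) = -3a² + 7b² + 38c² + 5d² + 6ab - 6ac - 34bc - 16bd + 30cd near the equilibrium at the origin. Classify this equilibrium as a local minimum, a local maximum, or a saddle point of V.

saddle point

The Hessian at the origin is H = [[-6, 6, -6, 0], [6, 14, -34, -16], [-6, -34, 76, 30], [0, -16, 30, 10]].
Row-reducing H symmetrically gives the diagonal entries -6, 20, 2, -24/5.
So there are 2 positive, 2 negative pivots.
H is indefinite, so the origin is a saddle point.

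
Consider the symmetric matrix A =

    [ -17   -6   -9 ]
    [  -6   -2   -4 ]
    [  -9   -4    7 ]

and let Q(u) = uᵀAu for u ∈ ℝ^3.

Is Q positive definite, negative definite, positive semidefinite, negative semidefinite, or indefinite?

Congruent diagonalization of A (simultaneous row and column reduction) yields pivots -17, 2/17, 6.
So there are 2 positive, 1 negative pivots.
Hence Q is indefinite.

indefinite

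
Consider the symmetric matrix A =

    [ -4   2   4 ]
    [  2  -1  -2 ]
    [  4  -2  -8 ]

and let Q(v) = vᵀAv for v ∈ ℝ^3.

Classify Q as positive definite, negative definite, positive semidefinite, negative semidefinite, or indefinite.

Applying the same elementary operations to the rows and columns of A produces a congruent diagonal matrix with entries -4, 0, -4.
So there are 2 negative, 1 zero pivots.
Hence Q is negative semidefinite.

negative semidefinite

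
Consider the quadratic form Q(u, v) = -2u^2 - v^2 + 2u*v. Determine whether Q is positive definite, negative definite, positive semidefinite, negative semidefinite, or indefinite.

The symmetric matrix of Q is [[-2, 1], [1, -1]].
For the 2×2 matrix [[-2, 1], [1, -1]]: det = -2·-1 − (1)² = 1, trace = -3.
det > 0 so both eigenvalues share the sign of the trace; trace = -3 < 0 ⇒ both negative.

negative definite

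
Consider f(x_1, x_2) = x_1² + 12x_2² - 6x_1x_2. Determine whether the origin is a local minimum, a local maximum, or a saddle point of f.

The Hessian at the origin is H = [[2, -6], [-6, 24]].
det H = 2·24 − (-6)² = 12 > 0 and H[1,1] = 2 > 0, so H is positive definite.
Therefore the origin is a local minimum.

local minimum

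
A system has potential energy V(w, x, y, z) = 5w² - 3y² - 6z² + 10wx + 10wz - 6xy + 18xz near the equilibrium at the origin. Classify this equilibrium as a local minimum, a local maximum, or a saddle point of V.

The Hessian at the origin is H = [[10, 10, 0, 10], [10, 0, -6, 18], [0, -6, -6, 0], [10, 18, 0, -12]].
Congruent diagonalization of H (simultaneous row and column reduction) yields pivots 10, -10, -12/5, -6.
Counting signs: 1 positive, 3 negative.
H is indefinite, so the origin is a saddle point.

saddle point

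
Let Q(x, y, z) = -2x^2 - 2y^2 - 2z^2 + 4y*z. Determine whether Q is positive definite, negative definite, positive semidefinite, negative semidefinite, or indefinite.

The associated matrix is A = [[-2, 0, 0], [0, -2, 2], [0, 2, -2]].
Row-reducing A symmetrically gives the diagonal entries -2, -2, 0.
That gives 2 negative, 1 zero pivots.
Hence Q is negative semidefinite.

negative semidefinite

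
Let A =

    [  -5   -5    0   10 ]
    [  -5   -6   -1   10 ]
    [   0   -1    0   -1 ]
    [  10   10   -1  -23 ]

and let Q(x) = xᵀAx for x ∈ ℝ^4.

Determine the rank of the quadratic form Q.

4

Symmetric row and column elimination reduces A to a congruent diagonal form with pivots -5, -1, 1, -4.
That gives 1 positive, 3 negative pivots.
The rank is the number of nonzero pivots: 4.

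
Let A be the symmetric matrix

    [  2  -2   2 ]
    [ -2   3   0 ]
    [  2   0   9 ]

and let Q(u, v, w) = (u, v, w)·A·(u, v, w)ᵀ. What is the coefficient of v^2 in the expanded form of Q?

3

The coefficient of v^2 is the diagonal entry A[2,2] = 3.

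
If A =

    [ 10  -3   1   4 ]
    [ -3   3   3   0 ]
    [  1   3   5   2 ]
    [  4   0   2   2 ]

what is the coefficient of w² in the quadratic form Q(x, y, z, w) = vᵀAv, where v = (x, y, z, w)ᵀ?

The coefficient of w² is the diagonal entry A[4,4] = 2.

2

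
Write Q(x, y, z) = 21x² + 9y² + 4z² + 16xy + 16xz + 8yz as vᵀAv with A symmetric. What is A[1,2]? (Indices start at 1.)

8

The coefficient of x·y in Q is 16. For a symmetric A this equals A[1,2] + A[2,1] = 2·A[1,2].
So A[1,2] = 16/2 = 8.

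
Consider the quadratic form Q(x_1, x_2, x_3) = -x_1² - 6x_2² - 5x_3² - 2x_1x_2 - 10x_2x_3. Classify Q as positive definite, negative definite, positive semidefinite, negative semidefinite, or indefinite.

negative semidefinite

Write A = [[-1, -1, 0], [-1, -6, -5], [0, -5, -5]].
Symmetric row and column elimination reduces A to a congruent diagonal form with pivots -1, -5, 0.
So there are 2 negative, 1 zero pivots.
Hence Q is negative semidefinite.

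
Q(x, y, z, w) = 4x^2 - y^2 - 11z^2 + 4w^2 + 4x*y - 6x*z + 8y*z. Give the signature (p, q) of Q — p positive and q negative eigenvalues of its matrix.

Write A = [[4, 2, -3, 0], [2, -1, 4, 0], [-3, 4, -11, 0], [0, 0, 0, 4]].
Row-reducing A symmetrically gives the diagonal entries 4, -2, 15/8, 4.
That gives 3 positive, 1 negative pivots.

(3, 1)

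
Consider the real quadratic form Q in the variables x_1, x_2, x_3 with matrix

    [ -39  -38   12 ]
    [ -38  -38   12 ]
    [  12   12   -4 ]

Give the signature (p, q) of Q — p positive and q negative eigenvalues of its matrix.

Applying the same elementary operations to the rows and columns of A produces a congruent diagonal matrix with entries -39, -38/39, -4/19.
Counting signs: 3 negative.

(0, 3)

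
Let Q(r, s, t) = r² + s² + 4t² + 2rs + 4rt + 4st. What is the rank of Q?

The symmetric matrix is A = [[1, 1, 2], [1, 1, 2], [2, 2, 4]].
Congruent diagonalization of A (simultaneous row and column reduction) yields pivots 1, 0, 0.
So there are 1 positive, 2 zero pivots.
The rank is the number of nonzero pivots: 1.

1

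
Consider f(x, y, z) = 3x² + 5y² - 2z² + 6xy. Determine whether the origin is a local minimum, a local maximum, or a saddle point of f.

saddle point

The Hessian at the origin is H = [[6, 6, 0], [6, 10, 0], [0, 0, -4]].
Applying the same elementary operations to the rows and columns of H produces a congruent diagonal matrix with entries 6, 4, -4.
That gives 2 positive, 1 negative pivots.
H is indefinite, so the origin is a saddle point.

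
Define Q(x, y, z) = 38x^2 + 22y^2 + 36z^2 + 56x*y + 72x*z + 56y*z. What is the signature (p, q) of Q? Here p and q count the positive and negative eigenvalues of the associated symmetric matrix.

The associated matrix is A = [[38, 28, 36], [28, 22, 28], [36, 28, 36]].
Row-reducing A symmetrically gives the diagonal entries 38, 26/19, 4/13.
Counting signs: 3 positive.

(3, 0)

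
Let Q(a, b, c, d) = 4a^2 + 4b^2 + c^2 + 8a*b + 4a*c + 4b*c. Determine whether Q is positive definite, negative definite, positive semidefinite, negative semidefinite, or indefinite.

positive semidefinite

The symmetric matrix is A = [[4, 4, 2, 0], [4, 4, 2, 0], [2, 2, 1, 0], [0, 0, 0, 0]].
Congruent diagonalization of A (simultaneous row and column reduction) yields pivots 4, 0, 0, 0.
Counting signs: 1 positive, 3 zero.
Hence Q is positive semidefinite.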